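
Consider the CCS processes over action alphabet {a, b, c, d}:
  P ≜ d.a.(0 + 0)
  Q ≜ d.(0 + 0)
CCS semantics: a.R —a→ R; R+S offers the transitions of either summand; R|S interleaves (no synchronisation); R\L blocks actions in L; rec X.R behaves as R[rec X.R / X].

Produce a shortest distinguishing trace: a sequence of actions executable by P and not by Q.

da

LTS(P): 3 reachable states
  s0 = d.a.(0 + 0) | —d→ s1
  s1 = a.(0 + 0) | —a→ s2
  s2 = 0 + 0 | ·
LTS(Q): 2 reachable states
  t0 = d.(0 + 0) | —d→ t1
  t1 = 0 + 0 | ·
Executing da from P (initial set {s0}):
  after d @ step 1: {s1}
  after a @ step 2: {s2}
  ✓ P
Executing da from Q (initial set {t0}):
  after d @ step 1: {t1}
  after a @ step 2: ∅  — Q cannot continue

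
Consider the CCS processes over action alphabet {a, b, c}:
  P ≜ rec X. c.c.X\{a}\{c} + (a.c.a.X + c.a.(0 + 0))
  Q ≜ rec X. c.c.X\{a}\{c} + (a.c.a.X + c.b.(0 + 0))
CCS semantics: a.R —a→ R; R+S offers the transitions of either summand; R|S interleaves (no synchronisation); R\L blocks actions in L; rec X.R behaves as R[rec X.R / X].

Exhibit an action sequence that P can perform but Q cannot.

Reachable graph of P (7 states):
  s0 = rec X. c.c.X\{a}\{c} + (a.c.a.X + c.a.(0 + 0)) :: ··a··> s1, ··c··> s2, ··c··> s3
  s1 = c.a.(rec X. c.c.X\{a}\{c} + (a.c.a.X + c.a.(0 + 0))) :: ··c··> s4
  s2 = a.(0 + 0) :: ··a··> s5
  s3 = c.(rec X. c.c.X\{a}\{c} + (a.c.a.X + c.a.(0 + 0)))\{a}\{c} :: ··c··> s6
  s4 = a.(rec X. c.c.X\{a}\{c} + (a.c.a.X + c.a.(0 + 0))) :: ··a··> s0
  s5 = 0 + 0 :: stopped
  s6 = (rec X. c.c.X\{a}\{c} + (a.c.a.X + c.a.(0 + 0)))\{a}\{c} :: stopped
Reachable graph of Q (7 states):
  t0 = rec X. c.c.X\{a}\{c} + (a.c.a.X + c.b.(0 + 0)) :: ··a··> t1, ··c··> t2, ··c··> t3
  t1 = c.a.(rec X. c.c.X\{a}\{c} + (a.c.a.X + c.b.(0 + 0))) :: ··c··> t4
  t2 = b.(0 + 0) :: ··b··> t5
  t3 = c.(rec X. c.c.X\{a}\{c} + (a.c.a.X + c.b.(0 + 0)))\{a}\{c} :: ··c··> t6
  t4 = a.(rec X. c.c.X\{a}\{c} + (a.c.a.X + c.b.(0 + 0))) :: ··a··> t0
  t5 = 0 + 0 :: stopped
  t6 = (rec X. c.c.X\{a}\{c} + (a.c.a.X + c.b.(0 + 0)))\{a}\{c} :: stopped
Run σ = ⟨ca⟩ on P: start {s0}
  [1] c ⇒ {s2, s3}
  [2] a ⇒ {s5}
  ✓ P
Run σ = ⟨ca⟩ on Q: start {t0}
  [1] c ⇒ {t2, t3}
  [2] a ⇒ ∅ (Q stuck)

ca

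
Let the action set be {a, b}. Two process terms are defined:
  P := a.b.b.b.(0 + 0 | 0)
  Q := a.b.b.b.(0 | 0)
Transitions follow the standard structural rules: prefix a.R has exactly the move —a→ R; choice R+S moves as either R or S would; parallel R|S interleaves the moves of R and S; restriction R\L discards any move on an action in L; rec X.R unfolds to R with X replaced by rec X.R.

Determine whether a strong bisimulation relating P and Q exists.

bisimilar

LTS(P): 5 reachable states
  m0 = a.b.b.b.(0 + 0 | 0) | —a→ m1
  m1 = b.b.b.(0 + 0 | 0) | —b→ m2
  m2 = b.b.(0 + 0 | 0) | —b→ m3
  m3 = b.(0 + 0 | 0) | —b→ m4
  m4 = 0 + 0 | 0 | (no moves)
LTS(Q): 5 reachable states
  n0 = a.b.b.b.(0 | 0) | —a→ n1
  n1 = b.b.b.(0 | 0) | —b→ n2
  n2 = b.b.(0 | 0) | —b→ n3
  n3 = b.(0 | 0) | —b→ n4
  n4 = 0 | 0 | (no moves)
Coarsest stable partition (strong bisimilarity classes):
  B0 = {m0, n0}
  B1 = {m1, n1}
  B2 = {m2, n2}
  B3 = {m3, n3}
  B4 = {m4, n4}
m0 ∈ B0, n0 ∈ B0 → same block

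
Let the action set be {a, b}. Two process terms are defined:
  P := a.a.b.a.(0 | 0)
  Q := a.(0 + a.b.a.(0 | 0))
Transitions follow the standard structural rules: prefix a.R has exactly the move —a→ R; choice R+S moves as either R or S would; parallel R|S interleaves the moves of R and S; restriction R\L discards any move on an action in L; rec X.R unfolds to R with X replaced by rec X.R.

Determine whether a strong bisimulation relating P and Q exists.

YES

P's transition system — 5 states:
  p0 = a.a.b.a.(0 | 0) has moves -a-> p1
  p1 = a.b.a.(0 | 0) has moves -a-> p2
  p2 = b.a.(0 | 0) has moves -b-> p3
  p3 = a.(0 | 0) has moves -a-> p4
  p4 = 0 | 0 has moves deadlocked
Q's transition system — 5 states:
  q0 = a.(0 + a.b.a.(0 | 0)) has moves -a-> q1
  q1 = 0 + a.b.a.(0 | 0) has moves -a-> q2
  q2 = b.a.(0 | 0) has moves -b-> q3
  q3 = a.(0 | 0) has moves -a-> q4
  q4 = 0 | 0 has moves deadlocked
Partition-refinement fixed point:
  B0 = {p0, q0}
  B1 = {p1, q1}
  B2 = {p2, q2}
  B3 = {p3, q3}
  B4 = {p4, q4}
p0 ∈ B0, q0 ∈ B0 → same block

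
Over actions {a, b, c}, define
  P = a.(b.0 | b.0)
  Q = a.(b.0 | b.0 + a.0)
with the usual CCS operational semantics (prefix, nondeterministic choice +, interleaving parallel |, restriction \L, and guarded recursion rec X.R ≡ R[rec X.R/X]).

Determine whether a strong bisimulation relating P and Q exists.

NO

P's transition system — 5 states:
  p0 = a.(b.0 | b.0) has moves =a=> p1
  p1 = b.0 | b.0 has moves =b=> p2, =b=> p3
  p2 = 0 | b.0 has moves =b=> p4
  p3 = b.0 | 0 has moves =b=> p4
  p4 = 0 | 0 has moves deadlocked
Q's transition system — 6 states:
  q0 = a.(b.0 | b.0 + a.0) has moves =a=> q1
  q1 = b.0 | b.0 + a.0 has moves =a=> q2, =b=> q3, =b=> q4
  q2 = 0 has moves deadlocked
  q3 = 0 | b.0 has moves =b=> q5
  q4 = b.0 | 0 has moves =b=> q5
  q5 = 0 | 0 has moves deadlocked
Coarsest stable partition (strong bisimilarity classes):
  B0 = {p0}
  B1 = {p1}
  B2 = {p2, p3, q3, q4}
  B3 = {p4, q2, q5}
  B4 = {q0}
  B5 = {q1}
p0 ∈ B0, q0 ∈ B4 → different blocks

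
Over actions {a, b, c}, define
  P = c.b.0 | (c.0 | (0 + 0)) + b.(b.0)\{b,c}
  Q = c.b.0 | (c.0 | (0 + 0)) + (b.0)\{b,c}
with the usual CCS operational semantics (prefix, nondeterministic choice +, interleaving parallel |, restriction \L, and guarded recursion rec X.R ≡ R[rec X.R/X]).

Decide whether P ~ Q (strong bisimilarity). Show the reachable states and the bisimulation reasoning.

LTS(P): 7 reachable states
  s0 = c.b.0 | (c.0 | (0 + 0)) + b.(b.0)\{b,c} :: —b→ s1, —c→ s2, —c→ s3
  s1 = (b.0)\{b,c} :: deadlocked
  s2 = b.0 | (c.0 | (0 + 0)) :: —b→ s4, —c→ s5
  s3 = c.b.0 | (0 | (0 + 0)) :: —c→ s5
  s4 = 0 | (c.0 | (0 + 0)) :: —c→ s6
  s5 = b.0 | (0 | (0 + 0)) :: —b→ s6
  s6 = 0 | (0 | (0 + 0)) :: deadlocked
LTS(Q): 6 reachable states
  t0 = c.b.0 | (c.0 | (0 + 0)) + (b.0)\{b,c} :: —c→ t1, —c→ t2
  t1 = b.0 | (c.0 | (0 + 0)) :: —b→ t3, —c→ t4
  t2 = c.b.0 | (0 | (0 + 0)) :: —c→ t4
  t3 = 0 | (c.0 | (0 + 0)) :: —c→ t5
  t4 = b.0 | (0 | (0 + 0)) :: —b→ t5
  t5 = 0 | (0 | (0 + 0)) :: deadlocked
Bisimilarity quotient blocks:
  B0 = {s0}
  B1 = {s3, t2}
  B2 = {s5, t4}
  B3 = {s1, s6, t5}
  B4 = {s2, t1}
  B5 = {s4, t3}
  B6 = {t0}
s0 ∈ B0, t0 ∈ B6 → different blocks

NO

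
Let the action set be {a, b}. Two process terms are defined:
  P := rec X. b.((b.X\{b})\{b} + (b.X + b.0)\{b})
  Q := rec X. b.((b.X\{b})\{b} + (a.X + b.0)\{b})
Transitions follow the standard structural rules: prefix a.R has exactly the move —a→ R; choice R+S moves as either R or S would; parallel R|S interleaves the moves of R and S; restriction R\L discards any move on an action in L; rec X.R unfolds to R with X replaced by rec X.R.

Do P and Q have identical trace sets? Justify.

LTS(P): 2 reachable states
  s0 = rec X. b.((b.X\{b})\{b} + (b.X + b.0)\{b}) ⊢ ··b··> s1
  s1 = (b.(rec X. b.((b.X\{b})\{b} + (b.X + b.0)\{b}))\{b})\{b} + (b.(rec X. b.((b.X\{b})\{b} + (b.X + b.0)\{b})) + b.0)\{b} ⊢ ·
LTS(Q): 3 reachable states
  t0 = rec X. b.((b.X\{b})\{b} + (a.X + b.0)\{b}) ⊢ ··b··> t1
  t1 = (b.(rec X. b.((b.X\{b})\{b} + (a.X + b.0)\{b}))\{b})\{b} + (a.(rec X. b.((b.X\{b})\{b} + (a.X + b.0)\{b})) + b.0)\{b} ⊢ ··a··> t2
  t2 = (rec X. b.((b.X\{b})\{b} + (a.X + b.0)\{b}))\{b} ⊢ ·
Run σ = ⟨ba⟩ on Q: start {t0}
  [1] b ⇒ {t1}
  [2] a ⇒ {t2}
  — Q admits the full trace.
Run σ = ⟨ba⟩ on P: start {s0}
  [1] b ⇒ {s1}
  [2] a ⇒ ∅ (P stuck)

NO — witness ⟨ba⟩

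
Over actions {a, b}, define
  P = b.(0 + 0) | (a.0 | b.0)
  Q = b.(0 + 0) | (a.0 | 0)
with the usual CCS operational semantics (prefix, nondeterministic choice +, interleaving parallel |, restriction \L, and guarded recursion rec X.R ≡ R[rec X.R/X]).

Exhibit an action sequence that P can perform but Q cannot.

LTS(P): 8 reachable states
  p0 = b.(0 + 0) | (a.0 | b.0) | =a=> p1, =b=> p2, =b=> p3
  p1 = b.(0 + 0) | (0 | b.0) | =b=> p4, =b=> p5
  p2 = (0 + 0) | (a.0 | b.0) | =a=> p4, =b=> p6
  p3 = b.(0 + 0) | (a.0 | 0) | =a=> p5, =b=> p6
  p4 = (0 + 0) | (0 | b.0) | =b=> p7
  p5 = b.(0 + 0) | (0 | 0) | =b=> p7
  p6 = (0 + 0) | (a.0 | 0) | =a=> p7
  p7 = (0 + 0) | (0 | 0) | deadlocked
LTS(Q): 4 reachable states
  q0 = b.(0 + 0) | (a.0 | 0) | =a=> q1, =b=> q2
  q1 = b.(0 + 0) | (0 | 0) | =b=> q3
  q2 = (0 + 0) | (a.0 | 0) | =a=> q3
  q3 = (0 + 0) | (0 | 0) | deadlocked
Executing bb from P (initial set {p0}):
  [1] b ⇒ {p2, p3}
  [2] b ⇒ {p6}
  ✓ P
Executing bb from Q (initial set {q0}):
  [1] b ⇒ {q2}
  [2] b ⇒ ∅  — Q cannot continue

bb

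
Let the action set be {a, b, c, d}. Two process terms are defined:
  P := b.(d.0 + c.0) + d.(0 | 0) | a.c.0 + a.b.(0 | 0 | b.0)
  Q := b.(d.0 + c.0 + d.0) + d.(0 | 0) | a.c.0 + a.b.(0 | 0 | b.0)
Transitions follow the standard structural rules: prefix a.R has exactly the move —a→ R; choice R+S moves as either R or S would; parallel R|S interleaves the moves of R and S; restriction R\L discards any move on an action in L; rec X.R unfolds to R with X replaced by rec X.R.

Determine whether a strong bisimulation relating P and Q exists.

YES

LTS(P): 10 reachable states
  p0 = b.(d.0 + c.0) + d.(0 | 0) | a.c.0 + a.b.(0 | 0 | b.0) ⊢ —a→ p1, —a→ p2, —b→ p3, —d→ p4
  p1 = b.(0 | 0 | b.0) ⊢ —b→ p5
  p2 = d.(0 | 0) | c.0 ⊢ —c→ p6, —d→ p7
  p3 = d.0 + c.0 ⊢ —c→ p8, —d→ p8
  p4 = 0 | 0 | a.c.0 ⊢ —a→ p7
  p5 = 0 | 0 | b.0 ⊢ —b→ p9
  p6 = d.(0 | 0) | 0 ⊢ —d→ p9
  p7 = 0 | 0 | c.0 ⊢ —c→ p9
  p8 = 0 ⊢ ·
  p9 = 0 | 0 | 0 ⊢ ·
LTS(Q): 10 reachable states
  q0 = b.(d.0 + c.0 + d.0) + d.(0 | 0) | a.c.0 + a.b.(0 | 0 | b.0) ⊢ —a→ q1, —a→ q2, —b→ q3, —d→ q4
  q1 = b.(0 | 0 | b.0) ⊢ —b→ q5
  q2 = d.(0 | 0) | c.0 ⊢ —c→ q6, —d→ q7
  q3 = d.0 + c.0 + d.0 ⊢ —c→ q8, —d→ q8
  q4 = 0 | 0 | a.c.0 ⊢ —a→ q7
  q5 = 0 | 0 | b.0 ⊢ —b→ q9
  q6 = d.(0 | 0) | 0 ⊢ —d→ q9
  q7 = 0 | 0 | c.0 ⊢ —c→ q9
  q8 = 0 ⊢ ·
  q9 = 0 | 0 | 0 ⊢ ·
Bisimilarity quotient blocks:
  B0 = {p0, q0}
  B1 = {p4, q4}
  B2 = {p7, q7}
  B3 = {p8, p9, q8, q9}
  B4 = {p1, q1}
  B5 = {p5, q5}
  B6 = {p2, q2}
  B7 = {p6, q6}
  B8 = {p3, q3}
p0 ∈ B0, q0 ∈ B0 → same block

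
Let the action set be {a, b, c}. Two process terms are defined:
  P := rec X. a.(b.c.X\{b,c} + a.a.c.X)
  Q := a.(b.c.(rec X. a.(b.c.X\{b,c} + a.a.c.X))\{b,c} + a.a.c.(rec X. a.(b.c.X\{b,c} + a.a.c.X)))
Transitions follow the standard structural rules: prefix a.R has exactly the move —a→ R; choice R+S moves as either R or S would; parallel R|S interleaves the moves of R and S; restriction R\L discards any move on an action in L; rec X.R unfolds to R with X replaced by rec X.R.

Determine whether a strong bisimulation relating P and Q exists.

LTS(P): 9 reachable states
  p0 = rec X. a.(b.c.X\{b,c} + a.a.c.X) ⊢ --a--▸ p1
  p1 = b.c.(rec X. a.(b.c.X\{b,c} + a.a.c.X))\{b,c} + a.a.c.(rec X. a.(b.c.X\{b,c} + a.a.c.X)) ⊢ --a--▸ p2, --b--▸ p3
  p2 = a.c.(rec X. a.(b.c.X\{b,c} + a.a.c.X)) ⊢ --a--▸ p4
  p3 = c.(rec X. a.(b.c.X\{b,c} + a.a.c.X))\{b,c} ⊢ --c--▸ p5
  p4 = c.(rec X. a.(b.c.X\{b,c} + a.a.c.X)) ⊢ --c--▸ p0
  p5 = (rec X. a.(b.c.X\{b,c} + a.a.c.X))\{b,c} ⊢ --a--▸ p6
  p6 = (b.c.(rec X. a.(b.c.X\{b,c} + a.a.c.X))\{b,c} + a.a.c.(rec X. a.(b.c.X\{b,c} + a.a.c.X)))\{b,c} ⊢ --a--▸ p7
  p7 = (a.c.(rec X. a.(b.c.X\{b,c} + a.a.c.X)))\{b,c} ⊢ --a--▸ p8
  p8 = (c.(rec X. a.(b.c.X\{b,c} + a.a.c.X)))\{b,c} ⊢ (no moves)
LTS(Q): 10 reachable states
  q0 = a.(b.c.(rec X. a.(b.c.X\{b,c} + a.a.c.X))\{b,c} + a.a.c.(rec X. a.(b.c.X\{b,c} + a.a.c.X))) ⊢ --a--▸ q1
  q1 = b.c.(rec X. a.(b.c.X\{b,c} + a.a.c.X))\{b,c} + a.a.c.(rec X. a.(b.c.X\{b,c} + a.a.c.X)) ⊢ --a--▸ q2, --b--▸ q3
  q2 = a.c.(rec X. a.(b.c.X\{b,c} + a.a.c.X)) ⊢ --a--▸ q4
  q3 = c.(rec X. a.(b.c.X\{b,c} + a.a.c.X))\{b,c} ⊢ --c--▸ q5
  q4 = c.(rec X. a.(b.c.X\{b,c} + a.a.c.X)) ⊢ --c--▸ q6
  q5 = (rec X. a.(b.c.X\{b,c} + a.a.c.X))\{b,c} ⊢ --a--▸ q7
  q6 = rec X. a.(b.c.X\{b,c} + a.a.c.X) ⊢ --a--▸ q1
  q7 = (b.c.(rec X. a.(b.c.X\{b,c} + a.a.c.X))\{b,c} + a.a.c.(rec X. a.(b.c.X\{b,c} + a.a.c.X)))\{b,c} ⊢ --a--▸ q8
  q8 = (a.c.(rec X. a.(b.c.X\{b,c} + a.a.c.X)))\{b,c} ⊢ --a--▸ q9
  q9 = (c.(rec X. a.(b.c.X\{b,c} + a.a.c.X)))\{b,c} ⊢ (no moves)
Partition-refinement fixed point:
  B0 = {p0, q0, q6}
  B1 = {p1, q1}
  B2 = {p2, q2}
  B3 = {p4, q4}
  B4 = {p3, q3}
  B5 = {p5, q5}
  B6 = {p6, q7}
  B7 = {p7, q8}
  B8 = {p8, q9}
p0 ∈ B0, q0 ∈ B0 → same block

P ~ Q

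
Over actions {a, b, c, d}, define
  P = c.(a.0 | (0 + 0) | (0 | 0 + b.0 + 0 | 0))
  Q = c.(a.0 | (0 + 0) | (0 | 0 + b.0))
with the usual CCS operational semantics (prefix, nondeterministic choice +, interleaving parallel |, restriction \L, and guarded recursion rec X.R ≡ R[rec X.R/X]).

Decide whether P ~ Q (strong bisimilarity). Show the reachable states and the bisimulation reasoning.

P's transition system — 5 states:
  m0 = c.(a.0 | (0 + 0) | (0 | 0 + b.0 + 0 | 0)) → --c--▸ m1
  m1 = a.0 | (0 + 0) | (0 | 0 + b.0 + 0 | 0) → --a--▸ m2, --b--▸ m3
  m2 = 0 | (0 + 0) | (0 | 0 + b.0 + 0 | 0) → --b--▸ m4
  m3 = a.0 | (0 + 0) | 0 → --a--▸ m4
  m4 = 0 | (0 + 0) | 0 → ·
Q's transition system — 5 states:
  n0 = c.(a.0 | (0 + 0) | (0 | 0 + b.0)) → --c--▸ n1
  n1 = a.0 | (0 + 0) | (0 | 0 + b.0) → --a--▸ n2, --b--▸ n3
  n2 = 0 | (0 + 0) | (0 | 0 + b.0) → --b--▸ n4
  n3 = a.0 | (0 + 0) | 0 → --a--▸ n4
  n4 = 0 | (0 + 0) | 0 → ·
Coarsest stable partition (strong bisimilarity classes):
  B0 = {m0, n0}
  B1 = {m1, n1}
  B2 = {m2, n2}
  B3 = {m4, n4}
  B4 = {m3, n3}
m0 ∈ B0, n0 ∈ B0 → same block

YES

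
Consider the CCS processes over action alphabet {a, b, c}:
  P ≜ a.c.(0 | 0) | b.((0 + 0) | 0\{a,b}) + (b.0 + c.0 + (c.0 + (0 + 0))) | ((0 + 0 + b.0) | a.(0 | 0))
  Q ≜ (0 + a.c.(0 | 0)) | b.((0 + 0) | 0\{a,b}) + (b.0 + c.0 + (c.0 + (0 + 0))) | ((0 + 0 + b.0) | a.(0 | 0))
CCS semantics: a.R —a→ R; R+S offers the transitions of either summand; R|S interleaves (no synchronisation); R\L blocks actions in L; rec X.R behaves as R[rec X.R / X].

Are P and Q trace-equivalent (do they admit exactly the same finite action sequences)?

YES

Reachable graph of P (13 states):
  m0 = a.c.(0 | 0) | b.((0 + 0) | 0\{a,b}) + (b.0 + c.0 + (c.0 + (0 + 0))) | ((0 + 0 + b.0) | a.(0 | 0)) | —a→ m1, —a→ m2, —b→ m3, —b→ m4, —b→ m5, —c→ m4
  m1 = (b.0 + c.0 + (c.0 + (0 + 0))) | ((0 + 0 + b.0) | (0 | 0)) | —b→ m6, —b→ m7, —c→ m7
  m2 = c.(0 | 0) | b.((0 + 0) | 0\{a,b}) | —b→ m8, —c→ m9
  m3 = (b.0 + c.0 + (c.0 + (0 + 0))) | (0 | a.(0 | 0)) | —a→ m6, —b→ m10, —c→ m10
  m4 = 0 | ((0 + 0 + b.0) | a.(0 | 0)) | —a→ m7, —b→ m10
  m5 = a.c.(0 | 0) | ((0 + 0) | 0\{a,b}) | —a→ m8
  m6 = (b.0 + c.0 + (c.0 + (0 + 0))) | (0 | (0 | 0)) | —b→ m11, —c→ m11
  m7 = 0 | ((0 + 0 + b.0) | (0 | 0)) | —b→ m11
  m8 = c.(0 | 0) | ((0 + 0) | 0\{a,b}) | —c→ m12
  m9 = 0 | 0 | b.((0 + 0) | 0\{a,b}) | —b→ m12
  m10 = 0 | (0 | a.(0 | 0)) | —a→ m11
  m11 = 0 | (0 | (0 | 0)) | stopped
  m12 = 0 | 0 | ((0 + 0) | 0\{a,b}) | stopped
Reachable graph of Q (13 states):
  n0 = (0 + a.c.(0 | 0)) | b.((0 + 0) | 0\{a,b}) + (b.0 + c.0 + (c.0 + (0 + 0))) | ((0 + 0 + b.0) | a.(0 | 0)) | —a→ n1, —a→ n2, —b→ n3, —b→ n4, —b→ n5, —c→ n5
  n1 = (b.0 + c.0 + (c.0 + (0 + 0))) | ((0 + 0 + b.0) | (0 | 0)) | —b→ n6, —b→ n7, —c→ n7
  n2 = c.(0 | 0) | b.((0 + 0) | 0\{a,b}) | —b→ n8, —c→ n9
  n3 = (0 + a.c.(0 | 0)) | ((0 + 0) | 0\{a,b}) | —a→ n8
  n4 = (b.0 + c.0 + (c.0 + (0 + 0))) | (0 | a.(0 | 0)) | —a→ n6, —b→ n10, —c→ n10
  n5 = 0 | ((0 + 0 + b.0) | a.(0 | 0)) | —a→ n7, —b→ n10
  n6 = (b.0 + c.0 + (c.0 + (0 + 0))) | (0 | (0 | 0)) | —b→ n11, —c→ n11
  n7 = 0 | ((0 + 0 + b.0) | (0 | 0)) | —b→ n11
  n8 = c.(0 | 0) | ((0 + 0) | 0\{a,b}) | —c→ n12
  n9 = 0 | 0 | b.((0 + 0) | 0\{a,b}) | —b→ n12
  n10 = 0 | (0 | a.(0 | 0)) | —a→ n11
  n11 = 0 | (0 | (0 | 0)) | stopped
  n12 = 0 | 0 | ((0 + 0) | 0\{a,b}) | stopped
Coarsest stable partition (strong bisimilarity classes):
  B0 = {m0, n0}
  B1 = {m4, n5}
  B2 = {m7, m9, n7, n9}
  B3 = {m11, m12, n11, n12}
  B4 = {m10, n10}
  B5 = {m2, n2}
  B6 = {m8, n8}
  B7 = {m3, n4}
  B8 = {m6, n6}
  B9 = {m5, n3}
  B10 = {m1, n1}
m0 ∈ B0, n0 ∈ B0 → same block
Bisimilar ⇒ trace-equivalent.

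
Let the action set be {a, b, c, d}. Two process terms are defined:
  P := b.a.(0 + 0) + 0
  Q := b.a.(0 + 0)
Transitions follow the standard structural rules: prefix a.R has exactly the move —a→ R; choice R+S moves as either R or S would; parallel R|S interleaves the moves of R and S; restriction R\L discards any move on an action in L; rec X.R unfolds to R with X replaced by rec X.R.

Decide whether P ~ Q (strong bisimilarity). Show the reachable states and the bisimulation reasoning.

bisimilar

P's transition system — 3 states:
  m0 = b.a.(0 + 0) + 0 has moves -b-> m1
  m1 = a.(0 + 0) has moves -a-> m2
  m2 = 0 + 0 has moves (no moves)
Q's transition system — 3 states:
  n0 = b.a.(0 + 0) has moves -b-> n1
  n1 = a.(0 + 0) has moves -a-> n2
  n2 = 0 + 0 has moves (no moves)
Bisimilarity quotient blocks:
  B0 = {m0, n0}
  B1 = {m1, n1}
  B2 = {m2, n2}
m0 ∈ B0, n0 ∈ B0 → same block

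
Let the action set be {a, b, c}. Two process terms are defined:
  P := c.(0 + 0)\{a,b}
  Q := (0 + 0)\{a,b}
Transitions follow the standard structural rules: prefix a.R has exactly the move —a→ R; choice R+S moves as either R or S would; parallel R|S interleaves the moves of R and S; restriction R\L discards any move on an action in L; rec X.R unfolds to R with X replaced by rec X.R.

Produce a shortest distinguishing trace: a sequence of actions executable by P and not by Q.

c

P's transition system — 2 states:
  m0 = c.(0 + 0)\{a,b} | --c--▸ m1
  m1 = (0 + 0)\{a,b} | ·
Q's transition system — 1 states:
  n0 = (0 + 0)\{a,b} | ·
Trace ⟨c⟩ through P, begin at {m0}:
  after c @ step 1: {m1}
  P completes σ.
Trace ⟨c⟩ through Q, begin at {n0}:
  after c @ step 1: ∅  — Q cannot continue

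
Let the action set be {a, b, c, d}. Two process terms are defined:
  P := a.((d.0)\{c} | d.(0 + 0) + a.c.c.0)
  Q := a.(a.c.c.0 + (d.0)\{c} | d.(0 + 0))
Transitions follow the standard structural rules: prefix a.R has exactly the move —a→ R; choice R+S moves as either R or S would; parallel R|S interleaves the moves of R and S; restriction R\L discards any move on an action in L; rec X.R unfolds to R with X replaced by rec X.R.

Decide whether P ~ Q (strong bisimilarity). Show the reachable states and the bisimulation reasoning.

P's transition system — 8 states:
  p0 = a.((d.0)\{c} | d.(0 + 0) + a.c.c.0) has moves ··a··> p1
  p1 = (d.0)\{c} | d.(0 + 0) + a.c.c.0 has moves ··a··> p2, ··d··> p3, ··d··> p4
  p2 = c.c.0 has moves ··c··> p5
  p3 = (d.0)\{c} | (0 + 0) has moves ··d··> p6
  p4 = 0\{c} | d.(0 + 0) has moves ··d··> p6
  p5 = c.0 has moves ··c··> p7
  p6 = 0\{c} | (0 + 0) has moves stopped
  p7 = 0 has moves stopped
Q's transition system — 8 states:
  q0 = a.(a.c.c.0 + (d.0)\{c} | d.(0 + 0)) has moves ··a··> q1
  q1 = a.c.c.0 + (d.0)\{c} | d.(0 + 0) has moves ··a··> q2, ··d··> q3, ··d··> q4
  q2 = c.c.0 has moves ··c··> q5
  q3 = (d.0)\{c} | (0 + 0) has moves ··d··> q6
  q4 = 0\{c} | d.(0 + 0) has moves ··d··> q6
  q5 = c.0 has moves ··c··> q7
  q6 = 0\{c} | (0 + 0) has moves stopped
  q7 = 0 has moves stopped
Coarsest stable partition (strong bisimilarity classes):
  B0 = {p0, q0}
  B1 = {p1, q1}
  B2 = {p3, p4, q3, q4}
  B3 = {p6, p7, q6, q7}
  B4 = {p2, q2}
  B5 = {p5, q5}
p0 ∈ B0, q0 ∈ B0 → same block

YES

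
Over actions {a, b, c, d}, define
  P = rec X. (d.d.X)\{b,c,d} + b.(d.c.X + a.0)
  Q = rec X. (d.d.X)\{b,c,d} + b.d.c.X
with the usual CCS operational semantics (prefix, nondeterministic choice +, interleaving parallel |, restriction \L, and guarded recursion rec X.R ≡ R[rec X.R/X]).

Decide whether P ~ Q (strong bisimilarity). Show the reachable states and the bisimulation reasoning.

P ≁ Q

LTS(P): 4 reachable states
  s0 = rec X. (d.d.X)\{b,c,d} + b.(d.c.X + a.0) has moves —b→ s1
  s1 = d.c.(rec X. (d.d.X)\{b,c,d} + b.(d.c.X + a.0)) + a.0 has moves —a→ s2, —d→ s3
  s2 = 0 has moves ∅
  s3 = c.(rec X. (d.d.X)\{b,c,d} + b.(d.c.X + a.0)) has moves —c→ s0
LTS(Q): 3 reachable states
  t0 = rec X. (d.d.X)\{b,c,d} + b.d.c.X has moves —b→ t1
  t1 = d.c.(rec X. (d.d.X)\{b,c,d} + b.d.c.X) has moves —d→ t2
  t2 = c.(rec X. (d.d.X)\{b,c,d} + b.d.c.X) has moves —c→ t0
Coarsest stable partition (strong bisimilarity classes):
  B0 = {s0}
  B1 = {s1}
  B2 = {s2}
  B3 = {s3}
  B4 = {t0}
  B5 = {t1}
  B6 = {t2}
s0 ∈ B0, t0 ∈ B4 → different blocks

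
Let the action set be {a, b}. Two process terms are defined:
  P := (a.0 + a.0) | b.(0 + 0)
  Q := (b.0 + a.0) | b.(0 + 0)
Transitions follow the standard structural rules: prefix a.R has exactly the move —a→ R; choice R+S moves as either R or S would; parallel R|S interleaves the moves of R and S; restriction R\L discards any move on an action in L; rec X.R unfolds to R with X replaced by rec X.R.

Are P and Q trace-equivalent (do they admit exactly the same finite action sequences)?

trace-distinct — witness ⟨bb⟩

P's transition system — 4 states:
  m0 = (a.0 + a.0) | b.(0 + 0) ⊢ =a=> m1, =b=> m2
  m1 = 0 | b.(0 + 0) ⊢ =b=> m3
  m2 = (a.0 + a.0) | (0 + 0) ⊢ =a=> m3
  m3 = 0 | (0 + 0) ⊢ stopped
Q's transition system — 4 states:
  n0 = (b.0 + a.0) | b.(0 + 0) ⊢ =a=> n1, =b=> n1, =b=> n2
  n1 = 0 | b.(0 + 0) ⊢ =b=> n3
  n2 = (b.0 + a.0) | (0 + 0) ⊢ =a=> n3, =b=> n3
  n3 = 0 | (0 + 0) ⊢ stopped
Run σ = ⟨bb⟩ on Q: start {n0}
  [1] b ⇒ {n1, n2}
  [2] b ⇒ {n3}
  ✓ Q
Run σ = ⟨bb⟩ on P: start {m0}
  [1] b ⇒ {m2}
  [2] b ⇒ no successor for P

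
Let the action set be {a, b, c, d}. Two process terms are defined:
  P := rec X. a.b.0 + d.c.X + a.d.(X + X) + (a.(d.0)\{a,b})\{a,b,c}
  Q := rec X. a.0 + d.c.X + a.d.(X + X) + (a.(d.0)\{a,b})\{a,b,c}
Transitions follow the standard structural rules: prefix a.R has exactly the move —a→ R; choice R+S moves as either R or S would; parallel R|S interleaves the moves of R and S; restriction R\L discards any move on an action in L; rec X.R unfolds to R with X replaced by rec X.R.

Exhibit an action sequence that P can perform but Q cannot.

Reachable graph of P (6 states):
  p0 = rec X. a.b.0 + d.c.X + a.d.(X + X) + (a.(d.0)\{a,b})\{a,b,c} → =a=> p1, =a=> p2, =d=> p3
  p1 = b.0 → =b=> p4
  p2 = d.((rec X. a.b.0 + d.c.X + a.d.(X + X) + (a.(d.0)\{a,b})\{a,b,c}) + (rec X. a.b.0 + d.c.X + a.d.(X + X) + (a.(d.0)\{a,b})\{a,b,c})) → =d=> p5
  p3 = c.(rec X. a.b.0 + d.c.X + a.d.(X + X) + (a.(d.0)\{a,b})\{a,b,c}) → =c=> p0
  p4 = 0 → ·
  p5 = (rec X. a.b.0 + d.c.X + a.d.(X + X) + (a.(d.0)\{a,b})\{a,b,c}) + (rec X. a.b.0 + d.c.X + a.d.(X + X) + (a.(d.0)\{a,b})\{a,b,c}) → =a=> p1, =a=> p2, =d=> p3
Reachable graph of Q (5 states):
  q0 = rec X. a.0 + d.c.X + a.d.(X + X) + (a.(d.0)\{a,b})\{a,b,c} → =a=> q1, =a=> q2, =d=> q3
  q1 = 0 → ·
  q2 = d.((rec X. a.0 + d.c.X + a.d.(X + X) + (a.(d.0)\{a,b})\{a,b,c}) + (rec X. a.0 + d.c.X + a.d.(X + X) + (a.(d.0)\{a,b})\{a,b,c})) → =d=> q4
  q3 = c.(rec X. a.0 + d.c.X + a.d.(X + X) + (a.(d.0)\{a,b})\{a,b,c}) → =c=> q0
  q4 = (rec X. a.0 + d.c.X + a.d.(X + X) + (a.(d.0)\{a,b})\{a,b,c}) + (rec X. a.0 + d.c.X + a.d.(X + X) + (a.(d.0)\{a,b})\{a,b,c}) → =a=> q1, =a=> q2, =d=> q3
Executing ab from P (initial set {p0}):
  after a @ step 1: {p1, p2}
  after b @ step 2: {p4}
  P completes σ.
Executing ab from Q (initial set {q0}):
  after a @ step 1: {q1, q2}
  after b @ step 2: no successor for Q

ab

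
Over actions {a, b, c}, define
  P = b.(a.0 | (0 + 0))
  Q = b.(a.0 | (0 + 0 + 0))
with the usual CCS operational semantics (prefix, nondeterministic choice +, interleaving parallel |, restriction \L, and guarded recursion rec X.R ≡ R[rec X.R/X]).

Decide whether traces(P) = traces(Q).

Reachable graph of P (3 states):
  p0 = b.(a.0 | (0 + 0)) has moves ··b··> p1
  p1 = a.0 | (0 + 0) has moves ··a··> p2
  p2 = 0 | (0 + 0) has moves stopped
Reachable graph of Q (3 states):
  q0 = b.(a.0 | (0 + 0 + 0)) has moves ··b··> q1
  q1 = a.0 | (0 + 0 + 0) has moves ··a··> q2
  q2 = 0 | (0 + 0 + 0) has moves stopped
Coarsest stable partition (strong bisimilarity classes):
  B0 = {p0, q0}
  B1 = {p1, q1}
  B2 = {p2, q2}
p0 ∈ B0, q0 ∈ B0 → same block
Bisimilar ⇒ trace-equivalent.

traces(P) = traces(Q)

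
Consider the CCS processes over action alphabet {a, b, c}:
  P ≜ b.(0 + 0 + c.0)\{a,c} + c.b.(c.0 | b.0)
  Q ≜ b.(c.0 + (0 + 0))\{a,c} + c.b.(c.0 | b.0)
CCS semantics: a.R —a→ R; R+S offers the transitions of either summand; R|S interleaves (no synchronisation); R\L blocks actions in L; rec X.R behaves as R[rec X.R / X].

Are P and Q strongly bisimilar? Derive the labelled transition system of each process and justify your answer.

bisimilar

LTS(P): 7 reachable states
  p0 = b.(0 + 0 + c.0)\{a,c} + c.b.(c.0 | b.0) ⊢ —b→ p1, —c→ p2
  p1 = (0 + 0 + c.0)\{a,c} ⊢ (no moves)
  p2 = b.(c.0 | b.0) ⊢ —b→ p3
  p3 = c.0 | b.0 ⊢ —b→ p4, —c→ p5
  p4 = c.0 | 0 ⊢ —c→ p6
  p5 = 0 | b.0 ⊢ —b→ p6
  p6 = 0 | 0 ⊢ (no moves)
LTS(Q): 7 reachable states
  q0 = b.(c.0 + (0 + 0))\{a,c} + c.b.(c.0 | b.0) ⊢ —b→ q1, —c→ q2
  q1 = (c.0 + (0 + 0))\{a,c} ⊢ (no moves)
  q2 = b.(c.0 | b.0) ⊢ —b→ q3
  q3 = c.0 | b.0 ⊢ —b→ q4, —c→ q5
  q4 = c.0 | 0 ⊢ —c→ q6
  q5 = 0 | b.0 ⊢ —b→ q6
  q6 = 0 | 0 ⊢ (no moves)
Partition-refinement fixed point:
  B0 = {p0, q0}
  B1 = {p1, p6, q1, q6}
  B2 = {p2, q2}
  B3 = {p3, q3}
  B4 = {p5, q5}
  B5 = {p4, q4}
p0 ∈ B0, q0 ∈ B0 → same block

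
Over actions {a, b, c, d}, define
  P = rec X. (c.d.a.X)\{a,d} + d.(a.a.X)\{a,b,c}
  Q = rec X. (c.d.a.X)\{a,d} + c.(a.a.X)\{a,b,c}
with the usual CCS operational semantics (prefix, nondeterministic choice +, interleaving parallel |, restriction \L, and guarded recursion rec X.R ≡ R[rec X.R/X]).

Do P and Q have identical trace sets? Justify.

Reachable graph of P (3 states):
  p0 = rec X. (c.d.a.X)\{a,d} + d.(a.a.X)\{a,b,c} → --c--▸ p1, --d--▸ p2
  p1 = (d.a.(rec X. (c.d.a.X)\{a,d} + d.(a.a.X)\{a,b,c}))\{a,d} → (no moves)
  p2 = (a.a.(rec X. (c.d.a.X)\{a,d} + d.(a.a.X)\{a,b,c}))\{a,b,c} → (no moves)
Reachable graph of Q (3 states):
  q0 = rec X. (c.d.a.X)\{a,d} + c.(a.a.X)\{a,b,c} → --c--▸ q1, --c--▸ q2
  q1 = (a.a.(rec X. (c.d.a.X)\{a,d} + c.(a.a.X)\{a,b,c}))\{a,b,c} → (no moves)
  q2 = (d.a.(rec X. (c.d.a.X)\{a,d} + c.(a.a.X)\{a,b,c}))\{a,d} → (no moves)
Run σ = ⟨d⟩ on P: start {p0}
  [1] d ⇒ {p2}
  P completes σ.
Run σ = ⟨d⟩ on Q: start {q0}
  [1] d ⇒ ∅  — Q cannot continue

trace-distinct — witness ⟨d⟩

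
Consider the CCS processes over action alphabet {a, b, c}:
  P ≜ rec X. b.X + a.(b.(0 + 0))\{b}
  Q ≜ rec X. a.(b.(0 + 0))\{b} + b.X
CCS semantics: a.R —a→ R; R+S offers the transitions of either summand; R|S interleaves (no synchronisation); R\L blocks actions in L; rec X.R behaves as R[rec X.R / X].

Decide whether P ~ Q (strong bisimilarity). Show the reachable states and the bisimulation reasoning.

LTS(P): 2 reachable states
  s0 = rec X. b.X + a.(b.(0 + 0))\{b} ⊢ ··a··> s1, ··b··> s0
  s1 = (b.(0 + 0))\{b} ⊢ ·
LTS(Q): 2 reachable states
  t0 = rec X. a.(b.(0 + 0))\{b} + b.X ⊢ ··a··> t1, ··b··> t0
  t1 = (b.(0 + 0))\{b} ⊢ ·
Partition-refinement fixed point:
  B0 = {s0, t0}
  B1 = {s1, t1}
s0 ∈ B0, t0 ∈ B0 → same block

YES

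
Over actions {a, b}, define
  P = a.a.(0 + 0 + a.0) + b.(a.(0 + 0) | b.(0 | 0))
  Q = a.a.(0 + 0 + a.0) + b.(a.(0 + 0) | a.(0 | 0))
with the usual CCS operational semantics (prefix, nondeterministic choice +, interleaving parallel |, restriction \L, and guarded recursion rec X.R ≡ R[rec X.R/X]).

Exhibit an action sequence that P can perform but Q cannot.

LTS(P): 8 reachable states
  m0 = a.a.(0 + 0 + a.0) + b.(a.(0 + 0) | b.(0 | 0)) :: ··a··> m1, ··b··> m2
  m1 = a.(0 + 0 + a.0) :: ··a··> m3
  m2 = a.(0 + 0) | b.(0 | 0) :: ··a··> m4, ··b··> m5
  m3 = 0 + 0 + a.0 :: ··a··> m6
  m4 = (0 + 0) | b.(0 | 0) :: ··b··> m7
  m5 = a.(0 + 0) | (0 | 0) :: ··a··> m7
  m6 = 0 :: stopped
  m7 = (0 + 0) | (0 | 0) :: stopped
LTS(Q): 8 reachable states
  n0 = a.a.(0 + 0 + a.0) + b.(a.(0 + 0) | a.(0 | 0)) :: ··a··> n1, ··b··> n2
  n1 = a.(0 + 0 + a.0) :: ··a··> n3
  n2 = a.(0 + 0) | a.(0 | 0) :: ··a··> n4, ··a··> n5
  n3 = 0 + 0 + a.0 :: ··a··> n6
  n4 = (0 + 0) | a.(0 | 0) :: ··a··> n7
  n5 = a.(0 + 0) | (0 | 0) :: ··a··> n7
  n6 = 0 :: stopped
  n7 = (0 + 0) | (0 | 0) :: stopped
Run σ = ⟨bb⟩ on P: start {m0}
  after b @ step 1: {m2}
  after b @ step 2: {m5}
  — P admits the full trace.
Run σ = ⟨bb⟩ on Q: start {n0}
  after b @ step 1: {n2}
  after b @ step 2: ∅  — Q cannot continue

bb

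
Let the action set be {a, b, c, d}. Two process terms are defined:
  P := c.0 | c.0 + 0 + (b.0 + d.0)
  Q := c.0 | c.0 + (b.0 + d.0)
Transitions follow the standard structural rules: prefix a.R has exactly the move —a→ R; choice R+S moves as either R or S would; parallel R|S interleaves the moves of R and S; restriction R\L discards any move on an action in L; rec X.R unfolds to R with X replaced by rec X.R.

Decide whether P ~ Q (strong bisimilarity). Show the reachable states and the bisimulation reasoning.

P's transition system — 5 states:
  s0 = c.0 | c.0 + 0 + (b.0 + d.0) → =b=> s1, =c=> s2, =c=> s3, =d=> s1
  s1 = 0 → ∅
  s2 = 0 | c.0 → =c=> s4
  s3 = c.0 | 0 → =c=> s4
  s4 = 0 | 0 → ∅
Q's transition system — 5 states:
  t0 = c.0 | c.0 + (b.0 + d.0) → =b=> t1, =c=> t2, =c=> t3, =d=> t1
  t1 = 0 → ∅
  t2 = 0 | c.0 → =c=> t4
  t3 = c.0 | 0 → =c=> t4
  t4 = 0 | 0 → ∅
Coarsest stable partition (strong bisimilarity classes):
  B0 = {s0, t0}
  B1 = {s1, s4, t1, t4}
  B2 = {s2, s3, t2, t3}
s0 ∈ B0, t0 ∈ B0 → same block

YES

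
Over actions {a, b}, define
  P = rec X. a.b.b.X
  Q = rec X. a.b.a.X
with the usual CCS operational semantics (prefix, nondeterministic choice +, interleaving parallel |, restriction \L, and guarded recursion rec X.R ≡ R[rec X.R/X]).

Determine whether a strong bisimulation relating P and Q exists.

LTS(P): 3 reachable states
  u0 = rec X. a.b.b.X ⊢ ··a··> u1
  u1 = b.b.(rec X. a.b.b.X) ⊢ ··b··> u2
  u2 = b.(rec X. a.b.b.X) ⊢ ··b··> u0
LTS(Q): 3 reachable states
  v0 = rec X. a.b.a.X ⊢ ··a··> v1
  v1 = b.a.(rec X. a.b.a.X) ⊢ ··b··> v2
  v2 = a.(rec X. a.b.a.X) ⊢ ··a··> v0
Partition-refinement fixed point:
  B0 = {u0}
  B1 = {u1}
  B2 = {u2}
  B3 = {v0}
  B4 = {v1}
  B5 = {v2}
u0 ∈ B0, v0 ∈ B3 → different blocks

NO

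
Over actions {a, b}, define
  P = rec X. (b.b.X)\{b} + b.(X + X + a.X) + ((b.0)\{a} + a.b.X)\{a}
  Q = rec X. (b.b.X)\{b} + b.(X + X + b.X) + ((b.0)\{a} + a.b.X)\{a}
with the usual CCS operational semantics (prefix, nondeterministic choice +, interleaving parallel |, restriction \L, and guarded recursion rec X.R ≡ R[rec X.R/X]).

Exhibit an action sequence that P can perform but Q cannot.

ba

LTS(P): 3 reachable states
  m0 = rec X. (b.b.X)\{b} + b.(X + X + a.X) + ((b.0)\{a} + a.b.X)\{a} → —b→ m1, —b→ m2
  m1 = (rec X. (b.b.X)\{b} + b.(X + X + a.X) + ((b.0)\{a} + a.b.X)\{a}) + (rec X. (b.b.X)\{b} + b.(X + X + a.X) + ((b.0)\{a} + a.b.X)\{a}) + a.(rec X. (b.b.X)\{b} + b.(X + X + a.X) + ((b.0)\{a} + a.b.X)\{a}) → —a→ m0, —b→ m1, —b→ m2
  m2 = 0\{a}\{a} → (no moves)
LTS(Q): 3 reachable states
  n0 = rec X. (b.b.X)\{b} + b.(X + X + b.X) + ((b.0)\{a} + a.b.X)\{a} → —b→ n1, —b→ n2
  n1 = (rec X. (b.b.X)\{b} + b.(X + X + b.X) + ((b.0)\{a} + a.b.X)\{a}) + (rec X. (b.b.X)\{b} + b.(X + X + b.X) + ((b.0)\{a} + a.b.X)\{a}) + b.(rec X. (b.b.X)\{b} + b.(X + X + b.X) + ((b.0)\{a} + a.b.X)\{a}) → —b→ n0, —b→ n1, —b→ n2
  n2 = 0\{a}\{a} → (no moves)
Executing ba from P (initial set {m0}):
  step 1 (b): {m1, m2}
  step 2 (a): {m0}
  ✓ P
Executing ba from Q (initial set {n0}):
  step 1 (b): {n1, n2}
  step 2 (a): ∅ (Q stuck)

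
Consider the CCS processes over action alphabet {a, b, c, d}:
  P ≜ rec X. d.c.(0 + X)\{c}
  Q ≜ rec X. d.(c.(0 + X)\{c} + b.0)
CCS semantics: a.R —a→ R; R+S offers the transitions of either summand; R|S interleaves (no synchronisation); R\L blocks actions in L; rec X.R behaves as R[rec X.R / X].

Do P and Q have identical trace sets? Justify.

LTS(P): 4 reachable states
  s0 = rec X. d.c.(0 + X)\{c} ⊢ ··d··> s1
  s1 = c.(0 + (rec X. d.c.(0 + X)\{c}))\{c} ⊢ ··c··> s2
  s2 = (0 + (rec X. d.c.(0 + X)\{c}))\{c} ⊢ ··d··> s3
  s3 = (c.(0 + (rec X. d.c.(0 + X)\{c}))\{c})\{c} ⊢ ∅
LTS(Q): 6 reachable states
  t0 = rec X. d.(c.(0 + X)\{c} + b.0) ⊢ ··d··> t1
  t1 = c.(0 + (rec X. d.(c.(0 + X)\{c} + b.0)))\{c} + b.0 ⊢ ··b··> t2, ··c··> t3
  t2 = 0 ⊢ ∅
  t3 = (0 + (rec X. d.(c.(0 + X)\{c} + b.0)))\{c} ⊢ ··d··> t4
  t4 = (c.(0 + (rec X. d.(c.(0 + X)\{c} + b.0)))\{c} + b.0)\{c} ⊢ ··b··> t5
  t5 = 0\{c} ⊢ ∅
Trace ⟨db⟩ through Q, begin at {t0}:
  after d @ step 1: {t1}
  after b @ step 2: {t2}
  — Q admits the full trace.
Trace ⟨db⟩ through P, begin at {s0}:
  after d @ step 1: {s1}
  after b @ step 2: ∅ (P stuck)

NO — witness ⟨db⟩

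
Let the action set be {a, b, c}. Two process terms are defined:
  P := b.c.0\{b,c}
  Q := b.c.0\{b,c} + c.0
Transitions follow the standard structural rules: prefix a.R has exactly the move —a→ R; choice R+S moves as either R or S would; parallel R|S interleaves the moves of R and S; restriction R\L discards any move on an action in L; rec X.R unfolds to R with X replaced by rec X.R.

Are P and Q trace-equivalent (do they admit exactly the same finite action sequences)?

P's transition system — 3 states:
  u0 = b.c.0\{b,c} has moves =b=> u1
  u1 = c.0\{b,c} has moves =c=> u2
  u2 = 0\{b,c} has moves ∅
Q's transition system — 4 states:
  v0 = b.c.0\{b,c} + c.0 has moves =b=> v1, =c=> v2
  v1 = c.0\{b,c} has moves =c=> v3
  v2 = 0 has moves ∅
  v3 = 0\{b,c} has moves ∅
Executing c from Q (initial set {v0}):
  step 1 (c): {v2}
  — Q admits the full trace.
Executing c from P (initial set {u0}):
  step 1 (c): no successor for P

traces(P) ≠ traces(Q) — witness ⟨c⟩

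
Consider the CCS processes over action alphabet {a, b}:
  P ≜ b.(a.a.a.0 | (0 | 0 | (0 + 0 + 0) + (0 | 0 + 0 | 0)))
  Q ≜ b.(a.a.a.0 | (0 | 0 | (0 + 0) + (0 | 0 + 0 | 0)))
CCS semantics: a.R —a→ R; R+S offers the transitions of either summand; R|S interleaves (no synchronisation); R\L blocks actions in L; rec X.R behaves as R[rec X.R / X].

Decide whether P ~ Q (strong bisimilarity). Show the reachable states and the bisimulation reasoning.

YES

LTS(P): 5 reachable states
  p0 = b.(a.a.a.0 | (0 | 0 | (0 + 0 + 0) + (0 | 0 + 0 | 0))) → =b=> p1
  p1 = a.a.a.0 | (0 | 0 | (0 + 0 + 0) + (0 | 0 + 0 | 0)) → =a=> p2
  p2 = a.a.0 | (0 | 0 | (0 + 0 + 0) + (0 | 0 + 0 | 0)) → =a=> p3
  p3 = a.0 | (0 | 0 | (0 + 0 + 0) + (0 | 0 + 0 | 0)) → =a=> p4
  p4 = 0 | (0 | 0 | (0 + 0 + 0) + (0 | 0 + 0 | 0)) → deadlocked
LTS(Q): 5 reachable states
  q0 = b.(a.a.a.0 | (0 | 0 | (0 + 0) + (0 | 0 + 0 | 0))) → =b=> q1
  q1 = a.a.a.0 | (0 | 0 | (0 + 0) + (0 | 0 + 0 | 0)) → =a=> q2
  q2 = a.a.0 | (0 | 0 | (0 + 0) + (0 | 0 + 0 | 0)) → =a=> q3
  q3 = a.0 | (0 | 0 | (0 + 0) + (0 | 0 + 0 | 0)) → =a=> q4
  q4 = 0 | (0 | 0 | (0 + 0) + (0 | 0 + 0 | 0)) → deadlocked
Coarsest stable partition (strong bisimilarity classes):
  B0 = {p0, q0}
  B1 = {p1, q1}
  B2 = {p2, q2}
  B3 = {p3, q3}
  B4 = {p4, q4}
p0 ∈ B0, q0 ∈ B0 → same block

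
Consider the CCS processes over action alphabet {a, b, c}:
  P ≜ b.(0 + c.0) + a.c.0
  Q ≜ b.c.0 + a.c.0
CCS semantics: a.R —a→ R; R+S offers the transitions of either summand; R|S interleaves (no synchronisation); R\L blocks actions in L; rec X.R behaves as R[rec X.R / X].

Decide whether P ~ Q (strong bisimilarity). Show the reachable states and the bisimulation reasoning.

bisimilar

P's transition system — 4 states:
  u0 = b.(0 + c.0) + a.c.0 ⊢ =a=> u1, =b=> u2
  u1 = c.0 ⊢ =c=> u3
  u2 = 0 + c.0 ⊢ =c=> u3
  u3 = 0 ⊢ (no moves)
Q's transition system — 3 states:
  v0 = b.c.0 + a.c.0 ⊢ =a=> v1, =b=> v1
  v1 = c.0 ⊢ =c=> v2
  v2 = 0 ⊢ (no moves)
Coarsest stable partition (strong bisimilarity classes):
  B0 = {u0, v0}
  B1 = {u1, u2, v1}
  B2 = {u3, v2}
u0 ∈ B0, v0 ∈ B0 → same block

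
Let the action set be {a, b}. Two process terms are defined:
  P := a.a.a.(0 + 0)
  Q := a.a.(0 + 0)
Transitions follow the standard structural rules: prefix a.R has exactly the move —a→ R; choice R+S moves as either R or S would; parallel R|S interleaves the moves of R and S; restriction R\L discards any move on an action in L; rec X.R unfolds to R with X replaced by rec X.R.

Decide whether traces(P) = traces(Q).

trace-distinct — witness ⟨aaa⟩

LTS(P): 4 reachable states
  m0 = a.a.a.(0 + 0) → ··a··> m1
  m1 = a.a.(0 + 0) → ··a··> m2
  m2 = a.(0 + 0) → ··a··> m3
  m3 = 0 + 0 → deadlocked
LTS(Q): 3 reachable states
  n0 = a.a.(0 + 0) → ··a··> n1
  n1 = a.(0 + 0) → ··a··> n2
  n2 = 0 + 0 → deadlocked
Trace ⟨aaa⟩ through P, begin at {m0}:
  [1] a ⇒ {m1}
  [2] a ⇒ {m2}
  [3] a ⇒ {m3}
  P completes σ.
Trace ⟨aaa⟩ through Q, begin at {n0}:
  [1] a ⇒ {n1}
  [2] a ⇒ {n2}
  [3] a ⇒ ∅ (Q stuck)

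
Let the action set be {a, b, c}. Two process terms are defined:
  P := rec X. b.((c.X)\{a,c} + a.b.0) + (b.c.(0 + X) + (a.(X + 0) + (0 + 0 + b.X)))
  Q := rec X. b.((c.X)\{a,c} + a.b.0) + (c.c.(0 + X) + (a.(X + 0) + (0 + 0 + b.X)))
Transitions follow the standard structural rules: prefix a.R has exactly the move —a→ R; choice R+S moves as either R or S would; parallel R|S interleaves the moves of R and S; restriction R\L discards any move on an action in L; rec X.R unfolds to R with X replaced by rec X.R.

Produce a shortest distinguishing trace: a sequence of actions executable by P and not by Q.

LTS(P): 7 reachable states
  m0 = rec X. b.((c.X)\{a,c} + a.b.0) + (b.c.(0 + X) + (a.(X + 0) + (0 + 0 + b.X))) → =a=> m1, =b=> m0, =b=> m2, =b=> m3
  m1 = (rec X. b.((c.X)\{a,c} + a.b.0) + (b.c.(0 + X) + (a.(X + 0) + (0 + 0 + b.X)))) + 0 → =a=> m1, =b=> m0, =b=> m2, =b=> m3
  m2 = (c.(rec X. b.((c.X)\{a,c} + a.b.0) + (b.c.(0 + X) + (a.(X + 0) + (0 + 0 + b.X)))))\{a,c} + a.b.0 → =a=> m4
  m3 = c.(0 + (rec X. b.((c.X)\{a,c} + a.b.0) + (b.c.(0 + X) + (a.(X + 0) + (0 + 0 + b.X))))) → =c=> m5
  m4 = b.0 → =b=> m6
  m5 = 0 + (rec X. b.((c.X)\{a,c} + a.b.0) + (b.c.(0 + X) + (a.(X + 0) + (0 + 0 + b.X)))) → =a=> m1, =b=> m0, =b=> m2, =b=> m3
  m6 = 0 → deadlocked
LTS(Q): 7 reachable states
  n0 = rec X. b.((c.X)\{a,c} + a.b.0) + (c.c.(0 + X) + (a.(X + 0) + (0 + 0 + b.X))) → =a=> n1, =b=> n0, =b=> n2, =c=> n3
  n1 = (rec X. b.((c.X)\{a,c} + a.b.0) + (c.c.(0 + X) + (a.(X + 0) + (0 + 0 + b.X)))) + 0 → =a=> n1, =b=> n0, =b=> n2, =c=> n3
  n2 = (c.(rec X. b.((c.X)\{a,c} + a.b.0) + (c.c.(0 + X) + (a.(X + 0) + (0 + 0 + b.X)))))\{a,c} + a.b.0 → =a=> n4
  n3 = c.(0 + (rec X. b.((c.X)\{a,c} + a.b.0) + (c.c.(0 + X) + (a.(X + 0) + (0 + 0 + b.X))))) → =c=> n5
  n4 = b.0 → =b=> n6
  n5 = 0 + (rec X. b.((c.X)\{a,c} + a.b.0) + (c.c.(0 + X) + (a.(X + 0) + (0 + 0 + b.X)))) → =a=> n1, =b=> n0, =b=> n2, =c=> n3
  n6 = 0 → deadlocked
Executing bca from P (initial set {m0}):
  after b @ step 1: {m0, m2, m3}
  after c @ step 2: {m5}
  after a @ step 3: {m1}
  ✓ P
Executing bca from Q (initial set {n0}):
  after b @ step 1: {n0, n2}
  after c @ step 2: {n3}
  after a @ step 3: no successor for Q

bca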